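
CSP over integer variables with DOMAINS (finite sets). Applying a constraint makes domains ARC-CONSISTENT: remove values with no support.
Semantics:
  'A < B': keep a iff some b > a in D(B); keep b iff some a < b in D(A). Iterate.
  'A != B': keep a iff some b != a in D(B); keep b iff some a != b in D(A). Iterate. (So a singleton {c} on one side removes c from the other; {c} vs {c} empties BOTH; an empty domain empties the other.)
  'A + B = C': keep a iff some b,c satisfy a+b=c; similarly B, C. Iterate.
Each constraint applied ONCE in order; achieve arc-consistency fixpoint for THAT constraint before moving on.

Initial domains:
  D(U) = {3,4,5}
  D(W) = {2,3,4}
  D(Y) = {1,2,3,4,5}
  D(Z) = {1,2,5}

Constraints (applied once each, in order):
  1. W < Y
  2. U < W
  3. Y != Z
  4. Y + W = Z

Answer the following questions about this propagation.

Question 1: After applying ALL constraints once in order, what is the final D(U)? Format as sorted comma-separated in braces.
Constraint 1 (W < Y) on D(W)={2,3,4} D(Y)={1,2,3,4,5}: Y {1,2,3,4,5}->{3,4,5}
Constraint 2 (U < W) on D(U)={3,4,5} D(W)={2,3,4}: U {3,4,5}->{3}; W {2,3,4}->{4}
Constraint 3 (Y != Z) on D(Y)={3,4,5} D(Z)={1,2,5}: no change
Constraint 4 (Y + W = Z) on D(Y)={3,4,5} D(W)={4} D(Z)={1,2,5}: Y {3,4,5}->{}; W {4}->{}; Z {1,2,5}->{}
So after all 4 constraints: D(U) = {3}

Answer: {3}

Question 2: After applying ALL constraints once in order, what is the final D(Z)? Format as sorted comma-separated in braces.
Answer: {}

Derivation:
Constraint 1 (W < Y) on D(W)={2,3,4} D(Y)={1,2,3,4,5}: Y {1,2,3,4,5}->{3,4,5}
Constraint 2 (U < W) on D(U)={3,4,5} D(W)={2,3,4}: U {3,4,5}->{3}; W {2,3,4}->{4}
Constraint 3 (Y != Z) on D(Y)={3,4,5} D(Z)={1,2,5}: no change
Constraint 4 (Y + W = Z) on D(Y)={3,4,5} D(W)={4} D(Z)={1,2,5}: Y {3,4,5}->{}; W {4}->{}; Z {1,2,5}->{}
So after all 4 constraints: D(Z) = {}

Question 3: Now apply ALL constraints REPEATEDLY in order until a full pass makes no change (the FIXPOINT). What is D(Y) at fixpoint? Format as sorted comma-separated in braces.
Answer: {}

Derivation:
pass 0 (initial): D(Y)={1,2,3,4,5}
pass 1: U {3,4,5}->{3}; W {2,3,4}->{}; Y {1,2,3,4,5}->{}; Z {1,2,5}->{}
pass 2: U {3}->{}
pass 3: no change
Fixpoint after 3 passes: D(Y) = {}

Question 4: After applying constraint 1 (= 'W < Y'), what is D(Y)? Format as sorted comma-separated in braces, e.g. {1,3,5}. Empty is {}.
Answer: {3,4,5}

Derivation:
Constraint 1 (W < Y) on D(W)={2,3,4} D(Y)={1,2,3,4,5}: Y {1,2,3,4,5}->{3,4,5}
So after constraint 1: D(Y) = {3,4,5}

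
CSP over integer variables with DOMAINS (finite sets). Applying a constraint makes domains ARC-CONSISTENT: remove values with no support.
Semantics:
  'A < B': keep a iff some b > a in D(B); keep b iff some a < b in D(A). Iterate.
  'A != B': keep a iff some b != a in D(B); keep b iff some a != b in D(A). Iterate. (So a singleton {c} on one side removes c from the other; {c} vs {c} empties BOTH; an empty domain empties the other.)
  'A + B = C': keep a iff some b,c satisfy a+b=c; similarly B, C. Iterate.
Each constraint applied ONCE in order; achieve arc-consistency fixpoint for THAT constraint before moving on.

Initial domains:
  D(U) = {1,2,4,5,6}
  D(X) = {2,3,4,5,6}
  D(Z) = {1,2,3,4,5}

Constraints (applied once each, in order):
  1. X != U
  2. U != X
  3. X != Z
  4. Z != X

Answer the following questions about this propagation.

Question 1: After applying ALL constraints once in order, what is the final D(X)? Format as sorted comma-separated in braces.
Constraint 1 (X != U) on D(X)={2,3,4,5,6} D(U)={1,2,4,5,6}: no change
Constraint 2 (U != X) on D(U)={1,2,4,5,6} D(X)={2,3,4,5,6}: no change
Constraint 3 (X != Z) on D(X)={2,3,4,5,6} D(Z)={1,2,3,4,5}: no change
Constraint 4 (Z != X) on D(Z)={1,2,3,4,5} D(X)={2,3,4,5,6}: no change
So after all 4 constraints: D(X) = {2,3,4,5,6}

Answer: {2,3,4,5,6}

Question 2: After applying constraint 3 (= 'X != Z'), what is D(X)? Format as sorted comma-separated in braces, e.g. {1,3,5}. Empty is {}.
Constraint 1 (X != U) on D(X)={2,3,4,5,6} D(U)={1,2,4,5,6}: no change
Constraint 2 (U != X) on D(U)={1,2,4,5,6} D(X)={2,3,4,5,6}: no change
Constraint 3 (X != Z) on D(X)={2,3,4,5,6} D(Z)={1,2,3,4,5}: no change
So after constraint 3: D(X) = {2,3,4,5,6}

Answer: {2,3,4,5,6}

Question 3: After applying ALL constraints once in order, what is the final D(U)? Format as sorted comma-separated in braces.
Answer: {1,2,4,5,6}

Derivation:
Constraint 1 (X != U) on D(X)={2,3,4,5,6} D(U)={1,2,4,5,6}: no change
Constraint 2 (U != X) on D(U)={1,2,4,5,6} D(X)={2,3,4,5,6}: no change
Constraint 3 (X != Z) on D(X)={2,3,4,5,6} D(Z)={1,2,3,4,5}: no change
Constraint 4 (Z != X) on D(Z)={1,2,3,4,5} D(X)={2,3,4,5,6}: no change
So after all 4 constraints: D(U) = {1,2,4,5,6}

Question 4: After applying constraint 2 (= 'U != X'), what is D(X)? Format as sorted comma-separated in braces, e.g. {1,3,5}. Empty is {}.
Answer: {2,3,4,5,6}

Derivation:
Constraint 1 (X != U) on D(X)={2,3,4,5,6} D(U)={1,2,4,5,6}: no change
Constraint 2 (U != X) on D(U)={1,2,4,5,6} D(X)={2,3,4,5,6}: no change
So after constraint 2: D(X) = {2,3,4,5,6}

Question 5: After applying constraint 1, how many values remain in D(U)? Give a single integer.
Constraint 1 (X != U) on D(X)={2,3,4,5,6} D(U)={1,2,4,5,6}: no change
So after constraint 1: D(U)={1,2,4,5,6}, size = 5

Answer: 5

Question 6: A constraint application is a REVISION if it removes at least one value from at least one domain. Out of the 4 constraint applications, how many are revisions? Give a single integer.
Answer: 0

Derivation:
Constraint 1 (X != U) on D(X)={2,3,4,5,6} D(U)={1,2,4,5,6}: no change => not a revision
Constraint 2 (U != X) on D(U)={1,2,4,5,6} D(X)={2,3,4,5,6}: no change => not a revision
Constraint 3 (X != Z) on D(X)={2,3,4,5,6} D(Z)={1,2,3,4,5}: no change => not a revision
Constraint 4 (Z != X) on D(Z)={1,2,3,4,5} D(X)={2,3,4,5,6}: no change => not a revision
Total revisions = 0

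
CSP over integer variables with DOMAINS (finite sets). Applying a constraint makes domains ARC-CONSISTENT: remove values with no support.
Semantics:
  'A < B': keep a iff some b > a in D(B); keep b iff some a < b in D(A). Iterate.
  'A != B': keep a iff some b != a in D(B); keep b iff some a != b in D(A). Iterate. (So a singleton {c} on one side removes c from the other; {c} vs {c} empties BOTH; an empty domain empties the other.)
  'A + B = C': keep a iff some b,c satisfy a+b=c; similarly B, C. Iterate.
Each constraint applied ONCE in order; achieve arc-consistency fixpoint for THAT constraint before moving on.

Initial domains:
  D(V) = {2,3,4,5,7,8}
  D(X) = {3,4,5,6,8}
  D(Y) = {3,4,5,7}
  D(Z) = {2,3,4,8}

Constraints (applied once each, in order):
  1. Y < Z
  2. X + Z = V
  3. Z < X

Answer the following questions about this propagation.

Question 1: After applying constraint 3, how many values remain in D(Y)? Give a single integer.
Answer: 4

Derivation:
Constraint 1 (Y < Z) on D(Y)={3,4,5,7} D(Z)={2,3,4,8}: Z {2,3,4,8}->{4,8}
Constraint 2 (X + Z = V) on D(X)={3,4,5,6,8} D(Z)={4,8} D(V)={2,3,4,5,7,8}: X {3,4,5,6,8}->{3,4}; Z {4,8}->{4}; V {2,3,4,5,7,8}->{7,8}
Constraint 3 (Z < X) on D(Z)={4} D(X)={3,4}: Z {4}->{}; X {3,4}->{}
So after constraint 3: D(Y)={3,4,5,7}, size = 4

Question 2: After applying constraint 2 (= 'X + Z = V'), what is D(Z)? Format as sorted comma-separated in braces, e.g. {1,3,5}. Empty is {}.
Constraint 1 (Y < Z) on D(Y)={3,4,5,7} D(Z)={2,3,4,8}: Z {2,3,4,8}->{4,8}
Constraint 2 (X + Z = V) on D(X)={3,4,5,6,8} D(Z)={4,8} D(V)={2,3,4,5,7,8}: X {3,4,5,6,8}->{3,4}; Z {4,8}->{4}; V {2,3,4,5,7,8}->{7,8}
So after constraint 2: D(Z) = {4}

Answer: {4}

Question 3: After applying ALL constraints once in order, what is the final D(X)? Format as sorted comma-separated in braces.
Constraint 1 (Y < Z) on D(Y)={3,4,5,7} D(Z)={2,3,4,8}: Z {2,3,4,8}->{4,8}
Constraint 2 (X + Z = V) on D(X)={3,4,5,6,8} D(Z)={4,8} D(V)={2,3,4,5,7,8}: X {3,4,5,6,8}->{3,4}; Z {4,8}->{4}; V {2,3,4,5,7,8}->{7,8}
Constraint 3 (Z < X) on D(Z)={4} D(X)={3,4}: Z {4}->{}; X {3,4}->{}
So after all 3 constraints: D(X) = {}

Answer: {}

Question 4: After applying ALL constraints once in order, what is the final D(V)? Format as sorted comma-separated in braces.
Constraint 1 (Y < Z) on D(Y)={3,4,5,7} D(Z)={2,3,4,8}: Z {2,3,4,8}->{4,8}
Constraint 2 (X + Z = V) on D(X)={3,4,5,6,8} D(Z)={4,8} D(V)={2,3,4,5,7,8}: X {3,4,5,6,8}->{3,4}; Z {4,8}->{4}; V {2,3,4,5,7,8}->{7,8}
Constraint 3 (Z < X) on D(Z)={4} D(X)={3,4}: Z {4}->{}; X {3,4}->{}
So after all 3 constraints: D(V) = {7,8}

Answer: {7,8}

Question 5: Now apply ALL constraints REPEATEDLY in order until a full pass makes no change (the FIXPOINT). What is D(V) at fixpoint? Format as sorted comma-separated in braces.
pass 0 (initial): D(V)={2,3,4,5,7,8}
pass 1: V {2,3,4,5,7,8}->{7,8}; X {3,4,5,6,8}->{}; Z {2,3,4,8}->{}
pass 2: V {7,8}->{}; Y {3,4,5,7}->{}
pass 3: no change
Fixpoint after 3 passes: D(V) = {}

Answer: {}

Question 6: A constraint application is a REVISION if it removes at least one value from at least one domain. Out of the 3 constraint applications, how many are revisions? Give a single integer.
Answer: 3

Derivation:
Constraint 1 (Y < Z) on D(Y)={3,4,5,7} D(Z)={2,3,4,8}: Z {2,3,4,8}->{4,8} => REVISION
Constraint 2 (X + Z = V) on D(X)={3,4,5,6,8} D(Z)={4,8} D(V)={2,3,4,5,7,8}: X {3,4,5,6,8}->{3,4}; Z {4,8}->{4}; V {2,3,4,5,7,8}->{7,8} => REVISION
Constraint 3 (Z < X) on D(Z)={4} D(X)={3,4}: Z {4}->{}; X {3,4}->{} => REVISION
Total revisions = 3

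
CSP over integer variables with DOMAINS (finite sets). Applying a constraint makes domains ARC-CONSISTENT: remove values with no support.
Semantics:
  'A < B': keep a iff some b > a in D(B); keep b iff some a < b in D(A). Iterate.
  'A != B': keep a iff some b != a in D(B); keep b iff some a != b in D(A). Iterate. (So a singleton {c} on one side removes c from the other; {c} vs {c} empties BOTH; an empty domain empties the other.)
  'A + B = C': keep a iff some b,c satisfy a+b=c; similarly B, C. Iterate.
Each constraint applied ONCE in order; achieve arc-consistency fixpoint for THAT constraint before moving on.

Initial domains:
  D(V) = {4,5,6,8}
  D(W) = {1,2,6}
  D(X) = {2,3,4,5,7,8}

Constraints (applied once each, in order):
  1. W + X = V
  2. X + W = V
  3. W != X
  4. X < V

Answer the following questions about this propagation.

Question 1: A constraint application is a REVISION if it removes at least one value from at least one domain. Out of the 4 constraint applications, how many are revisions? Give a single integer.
Answer: 1

Derivation:
Constraint 1 (W + X = V) on D(W)={1,2,6} D(X)={2,3,4,5,7,8} D(V)={4,5,6,8}: X {2,3,4,5,7,8}->{2,3,4,5,7} => REVISION
Constraint 2 (X + W = V) on D(X)={2,3,4,5,7} D(W)={1,2,6} D(V)={4,5,6,8}: no change => not a revision
Constraint 3 (W != X) on D(W)={1,2,6} D(X)={2,3,4,5,7}: no change => not a revision
Constraint 4 (X < V) on D(X)={2,3,4,5,7} D(V)={4,5,6,8}: no change => not a revision
Total revisions = 1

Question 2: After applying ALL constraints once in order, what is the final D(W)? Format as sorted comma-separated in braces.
Constraint 1 (W + X = V) on D(W)={1,2,6} D(X)={2,3,4,5,7,8} D(V)={4,5,6,8}: X {2,3,4,5,7,8}->{2,3,4,5,7}
Constraint 2 (X + W = V) on D(X)={2,3,4,5,7} D(W)={1,2,6} D(V)={4,5,6,8}: no change
Constraint 3 (W != X) on D(W)={1,2,6} D(X)={2,3,4,5,7}: no change
Constraint 4 (X < V) on D(X)={2,3,4,5,7} D(V)={4,5,6,8}: no change
So after all 4 constraints: D(W) = {1,2,6}

Answer: {1,2,6}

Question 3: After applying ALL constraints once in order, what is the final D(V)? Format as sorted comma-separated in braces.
Answer: {4,5,6,8}

Derivation:
Constraint 1 (W + X = V) on D(W)={1,2,6} D(X)={2,3,4,5,7,8} D(V)={4,5,6,8}: X {2,3,4,5,7,8}->{2,3,4,5,7}
Constraint 2 (X + W = V) on D(X)={2,3,4,5,7} D(W)={1,2,6} D(V)={4,5,6,8}: no change
Constraint 3 (W != X) on D(W)={1,2,6} D(X)={2,3,4,5,7}: no change
Constraint 4 (X < V) on D(X)={2,3,4,5,7} D(V)={4,5,6,8}: no change
So after all 4 constraints: D(V) = {4,5,6,8}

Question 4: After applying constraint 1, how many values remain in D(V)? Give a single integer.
Answer: 4

Derivation:
Constraint 1 (W + X = V) on D(W)={1,2,6} D(X)={2,3,4,5,7,8} D(V)={4,5,6,8}: X {2,3,4,5,7,8}->{2,3,4,5,7}
So after constraint 1: D(V)={4,5,6,8}, size = 4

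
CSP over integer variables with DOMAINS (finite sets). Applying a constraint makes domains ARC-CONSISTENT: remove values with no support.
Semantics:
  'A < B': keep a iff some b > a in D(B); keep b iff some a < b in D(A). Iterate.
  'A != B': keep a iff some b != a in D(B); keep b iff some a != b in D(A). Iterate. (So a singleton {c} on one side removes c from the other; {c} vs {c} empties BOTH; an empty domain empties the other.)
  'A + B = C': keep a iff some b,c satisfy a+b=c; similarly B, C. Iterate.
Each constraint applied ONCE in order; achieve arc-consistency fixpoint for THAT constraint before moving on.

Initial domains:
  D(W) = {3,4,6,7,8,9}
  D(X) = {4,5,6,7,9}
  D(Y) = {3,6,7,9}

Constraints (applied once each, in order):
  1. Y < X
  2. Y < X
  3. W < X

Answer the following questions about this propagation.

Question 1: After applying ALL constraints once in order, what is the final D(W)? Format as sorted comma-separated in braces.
Constraint 1 (Y < X) on D(Y)={3,6,7,9} D(X)={4,5,6,7,9}: Y {3,6,7,9}->{3,6,7}
Constraint 2 (Y < X) on D(Y)={3,6,7} D(X)={4,5,6,7,9}: no change
Constraint 3 (W < X) on D(W)={3,4,6,7,8,9} D(X)={4,5,6,7,9}: W {3,4,6,7,8,9}->{3,4,6,7,8}
So after all 3 constraints: D(W) = {3,4,6,7,8}

Answer: {3,4,6,7,8}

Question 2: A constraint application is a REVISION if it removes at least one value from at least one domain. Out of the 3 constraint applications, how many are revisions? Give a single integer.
Answer: 2

Derivation:
Constraint 1 (Y < X) on D(Y)={3,6,7,9} D(X)={4,5,6,7,9}: Y {3,6,7,9}->{3,6,7} => REVISION
Constraint 2 (Y < X) on D(Y)={3,6,7} D(X)={4,5,6,7,9}: no change => not a revision
Constraint 3 (W < X) on D(W)={3,4,6,7,8,9} D(X)={4,5,6,7,9}: W {3,4,6,7,8,9}->{3,4,6,7,8} => REVISION
Total revisions = 2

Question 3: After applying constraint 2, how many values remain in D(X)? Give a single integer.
Constraint 1 (Y < X) on D(Y)={3,6,7,9} D(X)={4,5,6,7,9}: Y {3,6,7,9}->{3,6,7}
Constraint 2 (Y < X) on D(Y)={3,6,7} D(X)={4,5,6,7,9}: no change
So after constraint 2: D(X)={4,5,6,7,9}, size = 5

Answer: 5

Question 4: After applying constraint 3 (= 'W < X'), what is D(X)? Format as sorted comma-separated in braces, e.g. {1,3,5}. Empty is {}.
Constraint 1 (Y < X) on D(Y)={3,6,7,9} D(X)={4,5,6,7,9}: Y {3,6,7,9}->{3,6,7}
Constraint 2 (Y < X) on D(Y)={3,6,7} D(X)={4,5,6,7,9}: no change
Constraint 3 (W < X) on D(W)={3,4,6,7,8,9} D(X)={4,5,6,7,9}: W {3,4,6,7,8,9}->{3,4,6,7,8}
So after constraint 3: D(X) = {4,5,6,7,9}

Answer: {4,5,6,7,9}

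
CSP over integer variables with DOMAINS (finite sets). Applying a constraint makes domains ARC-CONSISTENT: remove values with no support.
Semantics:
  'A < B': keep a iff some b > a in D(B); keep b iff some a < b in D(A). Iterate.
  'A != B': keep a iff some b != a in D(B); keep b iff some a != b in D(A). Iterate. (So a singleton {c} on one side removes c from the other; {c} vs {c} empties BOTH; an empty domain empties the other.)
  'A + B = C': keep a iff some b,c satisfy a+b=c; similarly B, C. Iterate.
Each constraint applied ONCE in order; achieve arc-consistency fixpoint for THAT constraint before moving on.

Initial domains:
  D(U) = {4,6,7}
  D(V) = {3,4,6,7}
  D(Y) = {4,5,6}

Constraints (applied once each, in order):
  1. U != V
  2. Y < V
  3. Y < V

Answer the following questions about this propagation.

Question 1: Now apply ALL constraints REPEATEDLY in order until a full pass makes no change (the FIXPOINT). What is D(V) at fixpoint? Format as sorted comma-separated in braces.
Answer: {6,7}

Derivation:
pass 0 (initial): D(V)={3,4,6,7}
pass 1: V {3,4,6,7}->{6,7}
pass 2: no change
Fixpoint after 2 passes: D(V) = {6,7}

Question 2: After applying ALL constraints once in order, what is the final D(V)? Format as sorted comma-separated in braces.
Constraint 1 (U != V) on D(U)={4,6,7} D(V)={3,4,6,7}: no change
Constraint 2 (Y < V) on D(Y)={4,5,6} D(V)={3,4,6,7}: V {3,4,6,7}->{6,7}
Constraint 3 (Y < V) on D(Y)={4,5,6} D(V)={6,7}: no change
So after all 3 constraints: D(V) = {6,7}

Answer: {6,7}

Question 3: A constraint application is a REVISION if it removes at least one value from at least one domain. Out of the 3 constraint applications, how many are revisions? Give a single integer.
Constraint 1 (U != V) on D(U)={4,6,7} D(V)={3,4,6,7}: no change => not a revision
Constraint 2 (Y < V) on D(Y)={4,5,6} D(V)={3,4,6,7}: V {3,4,6,7}->{6,7} => REVISION
Constraint 3 (Y < V) on D(Y)={4,5,6} D(V)={6,7}: no change => not a revision
Total revisions = 1

Answer: 1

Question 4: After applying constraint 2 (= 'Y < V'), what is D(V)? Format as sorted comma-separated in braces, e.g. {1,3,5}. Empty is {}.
Constraint 1 (U != V) on D(U)={4,6,7} D(V)={3,4,6,7}: no change
Constraint 2 (Y < V) on D(Y)={4,5,6} D(V)={3,4,6,7}: V {3,4,6,7}->{6,7}
So after constraint 2: D(V) = {6,7}

Answer: {6,7}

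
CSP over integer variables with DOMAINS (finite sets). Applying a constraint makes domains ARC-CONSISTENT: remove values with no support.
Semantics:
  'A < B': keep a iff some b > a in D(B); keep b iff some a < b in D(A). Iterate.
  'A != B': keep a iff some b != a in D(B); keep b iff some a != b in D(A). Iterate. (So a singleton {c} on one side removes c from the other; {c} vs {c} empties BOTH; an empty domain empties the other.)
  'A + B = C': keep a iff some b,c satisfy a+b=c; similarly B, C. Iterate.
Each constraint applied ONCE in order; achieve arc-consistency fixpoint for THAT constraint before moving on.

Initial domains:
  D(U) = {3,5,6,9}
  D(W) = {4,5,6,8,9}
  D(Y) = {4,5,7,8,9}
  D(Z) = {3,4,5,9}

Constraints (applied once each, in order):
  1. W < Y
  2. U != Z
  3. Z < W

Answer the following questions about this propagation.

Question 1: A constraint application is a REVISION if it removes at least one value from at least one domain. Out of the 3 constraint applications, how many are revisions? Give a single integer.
Answer: 2

Derivation:
Constraint 1 (W < Y) on D(W)={4,5,6,8,9} D(Y)={4,5,7,8,9}: W {4,5,6,8,9}->{4,5,6,8}; Y {4,5,7,8,9}->{5,7,8,9} => REVISION
Constraint 2 (U != Z) on D(U)={3,5,6,9} D(Z)={3,4,5,9}: no change => not a revision
Constraint 3 (Z < W) on D(Z)={3,4,5,9} D(W)={4,5,6,8}: Z {3,4,5,9}->{3,4,5} => REVISION
Total revisions = 2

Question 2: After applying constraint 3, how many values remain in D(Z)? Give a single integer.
Answer: 3

Derivation:
Constraint 1 (W < Y) on D(W)={4,5,6,8,9} D(Y)={4,5,7,8,9}: W {4,5,6,8,9}->{4,5,6,8}; Y {4,5,7,8,9}->{5,7,8,9}
Constraint 2 (U != Z) on D(U)={3,5,6,9} D(Z)={3,4,5,9}: no change
Constraint 3 (Z < W) on D(Z)={3,4,5,9} D(W)={4,5,6,8}: Z {3,4,5,9}->{3,4,5}
So after constraint 3: D(Z)={3,4,5}, size = 3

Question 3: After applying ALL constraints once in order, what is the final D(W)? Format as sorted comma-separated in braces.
Constraint 1 (W < Y) on D(W)={4,5,6,8,9} D(Y)={4,5,7,8,9}: W {4,5,6,8,9}->{4,5,6,8}; Y {4,5,7,8,9}->{5,7,8,9}
Constraint 2 (U != Z) on D(U)={3,5,6,9} D(Z)={3,4,5,9}: no change
Constraint 3 (Z < W) on D(Z)={3,4,5,9} D(W)={4,5,6,8}: Z {3,4,5,9}->{3,4,5}
So after all 3 constraints: D(W) = {4,5,6,8}

Answer: {4,5,6,8}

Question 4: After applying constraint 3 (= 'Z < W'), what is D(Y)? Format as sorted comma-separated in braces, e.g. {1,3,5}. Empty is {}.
Answer: {5,7,8,9}

Derivation:
Constraint 1 (W < Y) on D(W)={4,5,6,8,9} D(Y)={4,5,7,8,9}: W {4,5,6,8,9}->{4,5,6,8}; Y {4,5,7,8,9}->{5,7,8,9}
Constraint 2 (U != Z) on D(U)={3,5,6,9} D(Z)={3,4,5,9}: no change
Constraint 3 (Z < W) on D(Z)={3,4,5,9} D(W)={4,5,6,8}: Z {3,4,5,9}->{3,4,5}
So after constraint 3: D(Y) = {5,7,8,9}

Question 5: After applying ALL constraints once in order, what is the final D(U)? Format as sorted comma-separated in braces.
Constraint 1 (W < Y) on D(W)={4,5,6,8,9} D(Y)={4,5,7,8,9}: W {4,5,6,8,9}->{4,5,6,8}; Y {4,5,7,8,9}->{5,7,8,9}
Constraint 2 (U != Z) on D(U)={3,5,6,9} D(Z)={3,4,5,9}: no change
Constraint 3 (Z < W) on D(Z)={3,4,5,9} D(W)={4,5,6,8}: Z {3,4,5,9}->{3,4,5}
So after all 3 constraints: D(U) = {3,5,6,9}

Answer: {3,5,6,9}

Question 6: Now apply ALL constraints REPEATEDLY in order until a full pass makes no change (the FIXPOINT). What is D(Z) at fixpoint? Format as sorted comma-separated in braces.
Answer: {3,4,5}

Derivation:
pass 0 (initial): D(Z)={3,4,5,9}
pass 1: W {4,5,6,8,9}->{4,5,6,8}; Y {4,5,7,8,9}->{5,7,8,9}; Z {3,4,5,9}->{3,4,5}
pass 2: no change
Fixpoint after 2 passes: D(Z) = {3,4,5}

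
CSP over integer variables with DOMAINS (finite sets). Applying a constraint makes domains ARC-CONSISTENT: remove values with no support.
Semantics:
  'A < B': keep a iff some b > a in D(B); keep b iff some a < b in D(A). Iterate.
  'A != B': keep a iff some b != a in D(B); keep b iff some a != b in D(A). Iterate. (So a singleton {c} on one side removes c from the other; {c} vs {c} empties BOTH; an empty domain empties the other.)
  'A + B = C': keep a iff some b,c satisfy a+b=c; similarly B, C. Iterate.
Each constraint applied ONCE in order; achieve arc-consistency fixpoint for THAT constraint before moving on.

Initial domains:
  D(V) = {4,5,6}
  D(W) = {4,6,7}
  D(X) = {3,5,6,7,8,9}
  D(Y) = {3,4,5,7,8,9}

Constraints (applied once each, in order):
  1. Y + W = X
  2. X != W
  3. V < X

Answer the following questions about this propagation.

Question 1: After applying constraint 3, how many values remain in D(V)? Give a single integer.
Constraint 1 (Y + W = X) on D(Y)={3,4,5,7,8,9} D(W)={4,6,7} D(X)={3,5,6,7,8,9}: Y {3,4,5,7,8,9}->{3,4,5}; W {4,6,7}->{4,6}; X {3,5,6,7,8,9}->{7,8,9}
Constraint 2 (X != W) on D(X)={7,8,9} D(W)={4,6}: no change
Constraint 3 (V < X) on D(V)={4,5,6} D(X)={7,8,9}: no change
So after constraint 3: D(V)={4,5,6}, size = 3

Answer: 3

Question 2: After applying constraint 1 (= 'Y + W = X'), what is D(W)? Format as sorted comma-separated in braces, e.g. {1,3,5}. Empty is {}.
Answer: {4,6}

Derivation:
Constraint 1 (Y + W = X) on D(Y)={3,4,5,7,8,9} D(W)={4,6,7} D(X)={3,5,6,7,8,9}: Y {3,4,5,7,8,9}->{3,4,5}; W {4,6,7}->{4,6}; X {3,5,6,7,8,9}->{7,8,9}
So after constraint 1: D(W) = {4,6}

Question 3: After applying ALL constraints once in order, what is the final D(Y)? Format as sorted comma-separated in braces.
Constraint 1 (Y + W = X) on D(Y)={3,4,5,7,8,9} D(W)={4,6,7} D(X)={3,5,6,7,8,9}: Y {3,4,5,7,8,9}->{3,4,5}; W {4,6,7}->{4,6}; X {3,5,6,7,8,9}->{7,8,9}
Constraint 2 (X != W) on D(X)={7,8,9} D(W)={4,6}: no change
Constraint 3 (V < X) on D(V)={4,5,6} D(X)={7,8,9}: no change
So after all 3 constraints: D(Y) = {3,4,5}

Answer: {3,4,5}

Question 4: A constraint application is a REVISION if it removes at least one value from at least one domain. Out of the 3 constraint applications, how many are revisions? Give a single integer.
Constraint 1 (Y + W = X) on D(Y)={3,4,5,7,8,9} D(W)={4,6,7} D(X)={3,5,6,7,8,9}: Y {3,4,5,7,8,9}->{3,4,5}; W {4,6,7}->{4,6}; X {3,5,6,7,8,9}->{7,8,9} => REVISION
Constraint 2 (X != W) on D(X)={7,8,9} D(W)={4,6}: no change => not a revision
Constraint 3 (V < X) on D(V)={4,5,6} D(X)={7,8,9}: no change => not a revision
Total revisions = 1

Answer: 1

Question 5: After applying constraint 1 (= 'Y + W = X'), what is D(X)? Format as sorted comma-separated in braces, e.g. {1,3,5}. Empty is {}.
Constraint 1 (Y + W = X) on D(Y)={3,4,5,7,8,9} D(W)={4,6,7} D(X)={3,5,6,7,8,9}: Y {3,4,5,7,8,9}->{3,4,5}; W {4,6,7}->{4,6}; X {3,5,6,7,8,9}->{7,8,9}
So after constraint 1: D(X) = {7,8,9}

Answer: {7,8,9}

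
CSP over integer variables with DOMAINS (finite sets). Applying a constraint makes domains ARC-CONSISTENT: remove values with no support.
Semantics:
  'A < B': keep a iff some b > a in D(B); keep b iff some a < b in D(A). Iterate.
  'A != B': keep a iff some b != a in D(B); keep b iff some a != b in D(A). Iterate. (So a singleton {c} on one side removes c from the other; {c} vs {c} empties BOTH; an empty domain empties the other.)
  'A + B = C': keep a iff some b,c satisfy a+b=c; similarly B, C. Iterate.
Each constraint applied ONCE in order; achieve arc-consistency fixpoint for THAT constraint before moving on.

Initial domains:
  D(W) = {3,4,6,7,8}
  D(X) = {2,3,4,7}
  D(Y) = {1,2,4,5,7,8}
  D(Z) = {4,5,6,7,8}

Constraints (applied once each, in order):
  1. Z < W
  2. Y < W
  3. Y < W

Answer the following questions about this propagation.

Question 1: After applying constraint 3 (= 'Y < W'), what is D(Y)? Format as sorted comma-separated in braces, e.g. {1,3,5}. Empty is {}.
Answer: {1,2,4,5,7}

Derivation:
Constraint 1 (Z < W) on D(Z)={4,5,6,7,8} D(W)={3,4,6,7,8}: Z {4,5,6,7,8}->{4,5,6,7}; W {3,4,6,7,8}->{6,7,8}
Constraint 2 (Y < W) on D(Y)={1,2,4,5,7,8} D(W)={6,7,8}: Y {1,2,4,5,7,8}->{1,2,4,5,7}
Constraint 3 (Y < W) on D(Y)={1,2,4,5,7} D(W)={6,7,8}: no change
So after constraint 3: D(Y) = {1,2,4,5,7}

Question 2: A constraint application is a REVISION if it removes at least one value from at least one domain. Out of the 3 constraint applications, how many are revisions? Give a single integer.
Answer: 2

Derivation:
Constraint 1 (Z < W) on D(Z)={4,5,6,7,8} D(W)={3,4,6,7,8}: Z {4,5,6,7,8}->{4,5,6,7}; W {3,4,6,7,8}->{6,7,8} => REVISION
Constraint 2 (Y < W) on D(Y)={1,2,4,5,7,8} D(W)={6,7,8}: Y {1,2,4,5,7,8}->{1,2,4,5,7} => REVISION
Constraint 3 (Y < W) on D(Y)={1,2,4,5,7} D(W)={6,7,8}: no change => not a revision
Total revisions = 2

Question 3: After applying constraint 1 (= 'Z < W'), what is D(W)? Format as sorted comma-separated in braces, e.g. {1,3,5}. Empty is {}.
Constraint 1 (Z < W) on D(Z)={4,5,6,7,8} D(W)={3,4,6,7,8}: Z {4,5,6,7,8}->{4,5,6,7}; W {3,4,6,7,8}->{6,7,8}
So after constraint 1: D(W) = {6,7,8}

Answer: {6,7,8}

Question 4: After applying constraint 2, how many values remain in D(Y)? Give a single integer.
Constraint 1 (Z < W) on D(Z)={4,5,6,7,8} D(W)={3,4,6,7,8}: Z {4,5,6,7,8}->{4,5,6,7}; W {3,4,6,7,8}->{6,7,8}
Constraint 2 (Y < W) on D(Y)={1,2,4,5,7,8} D(W)={6,7,8}: Y {1,2,4,5,7,8}->{1,2,4,5,7}
So after constraint 2: D(Y)={1,2,4,5,7}, size = 5

Answer: 5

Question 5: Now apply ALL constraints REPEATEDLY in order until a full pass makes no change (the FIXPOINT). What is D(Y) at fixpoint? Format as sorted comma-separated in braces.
Answer: {1,2,4,5,7}

Derivation:
pass 0 (initial): D(Y)={1,2,4,5,7,8}
pass 1: W {3,4,6,7,8}->{6,7,8}; Y {1,2,4,5,7,8}->{1,2,4,5,7}; Z {4,5,6,7,8}->{4,5,6,7}
pass 2: no change
Fixpoint after 2 passes: D(Y) = {1,2,4,5,7}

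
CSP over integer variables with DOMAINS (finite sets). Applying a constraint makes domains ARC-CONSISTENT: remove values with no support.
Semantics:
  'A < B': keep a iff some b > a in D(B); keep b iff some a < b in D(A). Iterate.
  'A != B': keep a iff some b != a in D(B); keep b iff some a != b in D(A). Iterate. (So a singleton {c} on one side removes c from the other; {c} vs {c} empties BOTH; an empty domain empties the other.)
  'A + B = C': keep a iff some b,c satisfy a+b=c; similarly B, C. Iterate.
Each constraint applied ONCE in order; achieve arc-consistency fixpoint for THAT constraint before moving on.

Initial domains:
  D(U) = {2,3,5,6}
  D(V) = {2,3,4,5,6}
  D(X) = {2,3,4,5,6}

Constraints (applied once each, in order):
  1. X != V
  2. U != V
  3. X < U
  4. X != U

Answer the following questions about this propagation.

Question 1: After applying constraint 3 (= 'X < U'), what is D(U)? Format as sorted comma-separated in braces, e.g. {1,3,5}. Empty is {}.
Answer: {3,5,6}

Derivation:
Constraint 1 (X != V) on D(X)={2,3,4,5,6} D(V)={2,3,4,5,6}: no change
Constraint 2 (U != V) on D(U)={2,3,5,6} D(V)={2,3,4,5,6}: no change
Constraint 3 (X < U) on D(X)={2,3,4,5,6} D(U)={2,3,5,6}: X {2,3,4,5,6}->{2,3,4,5}; U {2,3,5,6}->{3,5,6}
So after constraint 3: D(U) = {3,5,6}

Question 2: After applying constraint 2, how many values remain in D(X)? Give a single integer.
Answer: 5

Derivation:
Constraint 1 (X != V) on D(X)={2,3,4,5,6} D(V)={2,3,4,5,6}: no change
Constraint 2 (U != V) on D(U)={2,3,5,6} D(V)={2,3,4,5,6}: no change
So after constraint 2: D(X)={2,3,4,5,6}, size = 5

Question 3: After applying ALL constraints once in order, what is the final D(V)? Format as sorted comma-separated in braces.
Constraint 1 (X != V) on D(X)={2,3,4,5,6} D(V)={2,3,4,5,6}: no change
Constraint 2 (U != V) on D(U)={2,3,5,6} D(V)={2,3,4,5,6}: no change
Constraint 3 (X < U) on D(X)={2,3,4,5,6} D(U)={2,3,5,6}: X {2,3,4,5,6}->{2,3,4,5}; U {2,3,5,6}->{3,5,6}
Constraint 4 (X != U) on D(X)={2,3,4,5} D(U)={3,5,6}: no change
So after all 4 constraints: D(V) = {2,3,4,5,6}

Answer: {2,3,4,5,6}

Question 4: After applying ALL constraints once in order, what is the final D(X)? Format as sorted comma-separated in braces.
Answer: {2,3,4,5}

Derivation:
Constraint 1 (X != V) on D(X)={2,3,4,5,6} D(V)={2,3,4,5,6}: no change
Constraint 2 (U != V) on D(U)={2,3,5,6} D(V)={2,3,4,5,6}: no change
Constraint 3 (X < U) on D(X)={2,3,4,5,6} D(U)={2,3,5,6}: X {2,3,4,5,6}->{2,3,4,5}; U {2,3,5,6}->{3,5,6}
Constraint 4 (X != U) on D(X)={2,3,4,5} D(U)={3,5,6}: no change
So after all 4 constraints: D(X) = {2,3,4,5}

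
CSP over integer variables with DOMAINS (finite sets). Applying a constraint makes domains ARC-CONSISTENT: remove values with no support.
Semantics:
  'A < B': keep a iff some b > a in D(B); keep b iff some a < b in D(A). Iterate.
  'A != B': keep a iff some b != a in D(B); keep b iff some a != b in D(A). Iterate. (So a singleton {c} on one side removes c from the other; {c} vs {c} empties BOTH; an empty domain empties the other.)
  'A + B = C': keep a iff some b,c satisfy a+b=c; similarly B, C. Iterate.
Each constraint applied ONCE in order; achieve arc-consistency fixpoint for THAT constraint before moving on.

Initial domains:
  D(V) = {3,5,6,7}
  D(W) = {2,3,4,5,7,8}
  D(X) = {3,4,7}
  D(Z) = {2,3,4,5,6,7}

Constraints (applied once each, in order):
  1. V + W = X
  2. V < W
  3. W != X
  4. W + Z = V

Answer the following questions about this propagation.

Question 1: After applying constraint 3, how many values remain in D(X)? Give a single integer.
Constraint 1 (V + W = X) on D(V)={3,5,6,7} D(W)={2,3,4,5,7,8} D(X)={3,4,7}: V {3,5,6,7}->{3,5}; W {2,3,4,5,7,8}->{2,4}; X {3,4,7}->{7}
Constraint 2 (V < W) on D(V)={3,5} D(W)={2,4}: V {3,5}->{3}; W {2,4}->{4}
Constraint 3 (W != X) on D(W)={4} D(X)={7}: no change
So after constraint 3: D(X)={7}, size = 1

Answer: 1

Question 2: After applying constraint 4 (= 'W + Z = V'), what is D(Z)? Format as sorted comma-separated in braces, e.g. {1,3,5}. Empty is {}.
Constraint 1 (V + W = X) on D(V)={3,5,6,7} D(W)={2,3,4,5,7,8} D(X)={3,4,7}: V {3,5,6,7}->{3,5}; W {2,3,4,5,7,8}->{2,4}; X {3,4,7}->{7}
Constraint 2 (V < W) on D(V)={3,5} D(W)={2,4}: V {3,5}->{3}; W {2,4}->{4}
Constraint 3 (W != X) on D(W)={4} D(X)={7}: no change
Constraint 4 (W + Z = V) on D(W)={4} D(Z)={2,3,4,5,6,7} D(V)={3}: W {4}->{}; Z {2,3,4,5,6,7}->{}; V {3}->{}
So after constraint 4: D(Z) = {}

Answer: {}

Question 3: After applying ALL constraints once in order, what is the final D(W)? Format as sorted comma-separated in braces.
Constraint 1 (V + W = X) on D(V)={3,5,6,7} D(W)={2,3,4,5,7,8} D(X)={3,4,7}: V {3,5,6,7}->{3,5}; W {2,3,4,5,7,8}->{2,4}; X {3,4,7}->{7}
Constraint 2 (V < W) on D(V)={3,5} D(W)={2,4}: V {3,5}->{3}; W {2,4}->{4}
Constraint 3 (W != X) on D(W)={4} D(X)={7}: no change
Constraint 4 (W + Z = V) on D(W)={4} D(Z)={2,3,4,5,6,7} D(V)={3}: W {4}->{}; Z {2,3,4,5,6,7}->{}; V {3}->{}
So after all 4 constraints: D(W) = {}

Answer: {}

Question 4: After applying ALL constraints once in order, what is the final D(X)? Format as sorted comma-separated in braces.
Constraint 1 (V + W = X) on D(V)={3,5,6,7} D(W)={2,3,4,5,7,8} D(X)={3,4,7}: V {3,5,6,7}->{3,5}; W {2,3,4,5,7,8}->{2,4}; X {3,4,7}->{7}
Constraint 2 (V < W) on D(V)={3,5} D(W)={2,4}: V {3,5}->{3}; W {2,4}->{4}
Constraint 3 (W != X) on D(W)={4} D(X)={7}: no change
Constraint 4 (W + Z = V) on D(W)={4} D(Z)={2,3,4,5,6,7} D(V)={3}: W {4}->{}; Z {2,3,4,5,6,7}->{}; V {3}->{}
So after all 4 constraints: D(X) = {7}

Answer: {7}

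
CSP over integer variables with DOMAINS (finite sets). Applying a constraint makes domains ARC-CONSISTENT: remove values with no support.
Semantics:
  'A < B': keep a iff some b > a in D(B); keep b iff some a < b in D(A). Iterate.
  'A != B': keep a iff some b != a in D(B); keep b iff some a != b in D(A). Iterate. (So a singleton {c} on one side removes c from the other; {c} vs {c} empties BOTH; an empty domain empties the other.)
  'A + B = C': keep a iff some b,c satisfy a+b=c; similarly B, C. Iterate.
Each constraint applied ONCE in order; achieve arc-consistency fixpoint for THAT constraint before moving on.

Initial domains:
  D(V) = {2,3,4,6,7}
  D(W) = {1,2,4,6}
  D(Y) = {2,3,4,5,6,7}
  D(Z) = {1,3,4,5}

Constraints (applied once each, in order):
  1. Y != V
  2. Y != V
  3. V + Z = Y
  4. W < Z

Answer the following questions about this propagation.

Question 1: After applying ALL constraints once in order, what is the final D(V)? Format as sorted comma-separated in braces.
Constraint 1 (Y != V) on D(Y)={2,3,4,5,6,7} D(V)={2,3,4,6,7}: no change
Constraint 2 (Y != V) on D(Y)={2,3,4,5,6,7} D(V)={2,3,4,6,7}: no change
Constraint 3 (V + Z = Y) on D(V)={2,3,4,6,7} D(Z)={1,3,4,5} D(Y)={2,3,4,5,6,7}: V {2,3,4,6,7}->{2,3,4,6}; Y {2,3,4,5,6,7}->{3,4,5,6,7}
Constraint 4 (W < Z) on D(W)={1,2,4,6} D(Z)={1,3,4,5}: W {1,2,4,6}->{1,2,4}; Z {1,3,4,5}->{3,4,5}
So after all 4 constraints: D(V) = {2,3,4,6}

Answer: {2,3,4,6}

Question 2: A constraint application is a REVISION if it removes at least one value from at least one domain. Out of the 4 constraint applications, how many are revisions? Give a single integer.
Answer: 2

Derivation:
Constraint 1 (Y != V) on D(Y)={2,3,4,5,6,7} D(V)={2,3,4,6,7}: no change => not a revision
Constraint 2 (Y != V) on D(Y)={2,3,4,5,6,7} D(V)={2,3,4,6,7}: no change => not a revision
Constraint 3 (V + Z = Y) on D(V)={2,3,4,6,7} D(Z)={1,3,4,5} D(Y)={2,3,4,5,6,7}: V {2,3,4,6,7}->{2,3,4,6}; Y {2,3,4,5,6,7}->{3,4,5,6,7} => REVISION
Constraint 4 (W < Z) on D(W)={1,2,4,6} D(Z)={1,3,4,5}: W {1,2,4,6}->{1,2,4}; Z {1,3,4,5}->{3,4,5} => REVISION
Total revisions = 2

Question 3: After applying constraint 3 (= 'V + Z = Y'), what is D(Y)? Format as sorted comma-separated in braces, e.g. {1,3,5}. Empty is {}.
Answer: {3,4,5,6,7}

Derivation:
Constraint 1 (Y != V) on D(Y)={2,3,4,5,6,7} D(V)={2,3,4,6,7}: no change
Constraint 2 (Y != V) on D(Y)={2,3,4,5,6,7} D(V)={2,3,4,6,7}: no change
Constraint 3 (V + Z = Y) on D(V)={2,3,4,6,7} D(Z)={1,3,4,5} D(Y)={2,3,4,5,6,7}: V {2,3,4,6,7}->{2,3,4,6}; Y {2,3,4,5,6,7}->{3,4,5,6,7}
So after constraint 3: D(Y) = {3,4,5,6,7}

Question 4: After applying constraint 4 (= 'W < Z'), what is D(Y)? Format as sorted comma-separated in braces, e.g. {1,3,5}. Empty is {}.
Answer: {3,4,5,6,7}

Derivation:
Constraint 1 (Y != V) on D(Y)={2,3,4,5,6,7} D(V)={2,3,4,6,7}: no change
Constraint 2 (Y != V) on D(Y)={2,3,4,5,6,7} D(V)={2,3,4,6,7}: no change
Constraint 3 (V + Z = Y) on D(V)={2,3,4,6,7} D(Z)={1,3,4,5} D(Y)={2,3,4,5,6,7}: V {2,3,4,6,7}->{2,3,4,6}; Y {2,3,4,5,6,7}->{3,4,5,6,7}
Constraint 4 (W < Z) on D(W)={1,2,4,6} D(Z)={1,3,4,5}: W {1,2,4,6}->{1,2,4}; Z {1,3,4,5}->{3,4,5}
So after constraint 4: D(Y) = {3,4,5,6,7}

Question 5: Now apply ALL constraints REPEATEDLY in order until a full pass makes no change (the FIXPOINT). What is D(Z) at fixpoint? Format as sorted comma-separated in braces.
pass 0 (initial): D(Z)={1,3,4,5}
pass 1: V {2,3,4,6,7}->{2,3,4,6}; W {1,2,4,6}->{1,2,4}; Y {2,3,4,5,6,7}->{3,4,5,6,7}; Z {1,3,4,5}->{3,4,5}
pass 2: V {2,3,4,6}->{2,3,4}; Y {3,4,5,6,7}->{5,6,7}
pass 3: no change
Fixpoint after 3 passes: D(Z) = {3,4,5}

Answer: {3,4,5}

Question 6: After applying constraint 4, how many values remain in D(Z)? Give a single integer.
Constraint 1 (Y != V) on D(Y)={2,3,4,5,6,7} D(V)={2,3,4,6,7}: no change
Constraint 2 (Y != V) on D(Y)={2,3,4,5,6,7} D(V)={2,3,4,6,7}: no change
Constraint 3 (V + Z = Y) on D(V)={2,3,4,6,7} D(Z)={1,3,4,5} D(Y)={2,3,4,5,6,7}: V {2,3,4,6,7}->{2,3,4,6}; Y {2,3,4,5,6,7}->{3,4,5,6,7}
Constraint 4 (W < Z) on D(W)={1,2,4,6} D(Z)={1,3,4,5}: W {1,2,4,6}->{1,2,4}; Z {1,3,4,5}->{3,4,5}
So after constraint 4: D(Z)={3,4,5}, size = 3

Answer: 3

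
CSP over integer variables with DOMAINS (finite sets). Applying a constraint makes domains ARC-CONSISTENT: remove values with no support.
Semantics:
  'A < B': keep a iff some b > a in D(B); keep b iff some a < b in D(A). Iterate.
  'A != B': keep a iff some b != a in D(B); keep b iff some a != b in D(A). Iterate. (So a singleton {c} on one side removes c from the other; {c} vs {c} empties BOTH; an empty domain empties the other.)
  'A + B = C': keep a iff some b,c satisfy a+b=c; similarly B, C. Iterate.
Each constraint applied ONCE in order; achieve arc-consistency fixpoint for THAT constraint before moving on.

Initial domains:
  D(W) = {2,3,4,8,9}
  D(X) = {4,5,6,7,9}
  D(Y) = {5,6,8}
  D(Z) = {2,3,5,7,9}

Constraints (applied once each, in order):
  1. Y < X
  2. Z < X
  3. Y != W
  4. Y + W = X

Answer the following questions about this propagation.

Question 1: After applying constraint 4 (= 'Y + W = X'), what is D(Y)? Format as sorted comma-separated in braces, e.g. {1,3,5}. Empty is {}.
Constraint 1 (Y < X) on D(Y)={5,6,8} D(X)={4,5,6,7,9}: X {4,5,6,7,9}->{6,7,9}
Constraint 2 (Z < X) on D(Z)={2,3,5,7,9} D(X)={6,7,9}: Z {2,3,5,7,9}->{2,3,5,7}
Constraint 3 (Y != W) on D(Y)={5,6,8} D(W)={2,3,4,8,9}: no change
Constraint 4 (Y + W = X) on D(Y)={5,6,8} D(W)={2,3,4,8,9} D(X)={6,7,9}: Y {5,6,8}->{5,6}; W {2,3,4,8,9}->{2,3,4}; X {6,7,9}->{7,9}
So after constraint 4: D(Y) = {5,6}

Answer: {5,6}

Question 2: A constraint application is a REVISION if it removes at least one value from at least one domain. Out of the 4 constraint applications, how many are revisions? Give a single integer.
Answer: 3

Derivation:
Constraint 1 (Y < X) on D(Y)={5,6,8} D(X)={4,5,6,7,9}: X {4,5,6,7,9}->{6,7,9} => REVISION
Constraint 2 (Z < X) on D(Z)={2,3,5,7,9} D(X)={6,7,9}: Z {2,3,5,7,9}->{2,3,5,7} => REVISION
Constraint 3 (Y != W) on D(Y)={5,6,8} D(W)={2,3,4,8,9}: no change => not a revision
Constraint 4 (Y + W = X) on D(Y)={5,6,8} D(W)={2,3,4,8,9} D(X)={6,7,9}: Y {5,6,8}->{5,6}; W {2,3,4,8,9}->{2,3,4}; X {6,7,9}->{7,9} => REVISION
Total revisions = 3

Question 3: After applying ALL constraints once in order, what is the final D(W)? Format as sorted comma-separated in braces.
Answer: {2,3,4}

Derivation:
Constraint 1 (Y < X) on D(Y)={5,6,8} D(X)={4,5,6,7,9}: X {4,5,6,7,9}->{6,7,9}
Constraint 2 (Z < X) on D(Z)={2,3,5,7,9} D(X)={6,7,9}: Z {2,3,5,7,9}->{2,3,5,7}
Constraint 3 (Y != W) on D(Y)={5,6,8} D(W)={2,3,4,8,9}: no change
Constraint 4 (Y + W = X) on D(Y)={5,6,8} D(W)={2,3,4,8,9} D(X)={6,7,9}: Y {5,6,8}->{5,6}; W {2,3,4,8,9}->{2,3,4}; X {6,7,9}->{7,9}
So after all 4 constraints: D(W) = {2,3,4}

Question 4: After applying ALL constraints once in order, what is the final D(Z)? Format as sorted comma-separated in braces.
Answer: {2,3,5,7}

Derivation:
Constraint 1 (Y < X) on D(Y)={5,6,8} D(X)={4,5,6,7,9}: X {4,5,6,7,9}->{6,7,9}
Constraint 2 (Z < X) on D(Z)={2,3,5,7,9} D(X)={6,7,9}: Z {2,3,5,7,9}->{2,3,5,7}
Constraint 3 (Y != W) on D(Y)={5,6,8} D(W)={2,3,4,8,9}: no change
Constraint 4 (Y + W = X) on D(Y)={5,6,8} D(W)={2,3,4,8,9} D(X)={6,7,9}: Y {5,6,8}->{5,6}; W {2,3,4,8,9}->{2,3,4}; X {6,7,9}->{7,9}
So after all 4 constraints: D(Z) = {2,3,5,7}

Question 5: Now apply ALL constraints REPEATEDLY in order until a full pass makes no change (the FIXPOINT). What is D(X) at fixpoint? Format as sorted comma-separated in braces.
pass 0 (initial): D(X)={4,5,6,7,9}
pass 1: W {2,3,4,8,9}->{2,3,4}; X {4,5,6,7,9}->{7,9}; Y {5,6,8}->{5,6}; Z {2,3,5,7,9}->{2,3,5,7}
pass 2: no change
Fixpoint after 2 passes: D(X) = {7,9}

Answer: {7,9}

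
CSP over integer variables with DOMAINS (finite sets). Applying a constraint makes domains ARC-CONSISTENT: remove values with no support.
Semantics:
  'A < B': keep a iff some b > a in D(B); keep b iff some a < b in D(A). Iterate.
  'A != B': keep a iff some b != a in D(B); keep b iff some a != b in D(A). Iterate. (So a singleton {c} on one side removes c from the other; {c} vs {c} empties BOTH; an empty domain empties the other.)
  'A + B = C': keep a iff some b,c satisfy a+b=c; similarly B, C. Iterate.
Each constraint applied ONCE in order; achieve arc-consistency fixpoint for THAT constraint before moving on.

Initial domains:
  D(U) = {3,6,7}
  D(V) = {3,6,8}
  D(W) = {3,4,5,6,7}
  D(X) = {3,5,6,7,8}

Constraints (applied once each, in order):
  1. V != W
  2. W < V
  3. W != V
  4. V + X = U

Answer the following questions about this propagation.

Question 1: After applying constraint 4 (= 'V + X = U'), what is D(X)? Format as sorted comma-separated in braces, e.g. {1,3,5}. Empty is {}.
Constraint 1 (V != W) on D(V)={3,6,8} D(W)={3,4,5,6,7}: no change
Constraint 2 (W < V) on D(W)={3,4,5,6,7} D(V)={3,6,8}: V {3,6,8}->{6,8}
Constraint 3 (W != V) on D(W)={3,4,5,6,7} D(V)={6,8}: no change
Constraint 4 (V + X = U) on D(V)={6,8} D(X)={3,5,6,7,8} D(U)={3,6,7}: V {6,8}->{}; X {3,5,6,7,8}->{}; U {3,6,7}->{}
So after constraint 4: D(X) = {}

Answer: {}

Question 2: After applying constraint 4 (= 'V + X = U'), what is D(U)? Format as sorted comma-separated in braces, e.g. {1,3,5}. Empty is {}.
Answer: {}

Derivation:
Constraint 1 (V != W) on D(V)={3,6,8} D(W)={3,4,5,6,7}: no change
Constraint 2 (W < V) on D(W)={3,4,5,6,7} D(V)={3,6,8}: V {3,6,8}->{6,8}
Constraint 3 (W != V) on D(W)={3,4,5,6,7} D(V)={6,8}: no change
Constraint 4 (V + X = U) on D(V)={6,8} D(X)={3,5,6,7,8} D(U)={3,6,7}: V {6,8}->{}; X {3,5,6,7,8}->{}; U {3,6,7}->{}
So after constraint 4: D(U) = {}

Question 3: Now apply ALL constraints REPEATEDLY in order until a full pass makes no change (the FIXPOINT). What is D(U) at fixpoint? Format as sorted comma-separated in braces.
Answer: {}

Derivation:
pass 0 (initial): D(U)={3,6,7}
pass 1: U {3,6,7}->{}; V {3,6,8}->{}; X {3,5,6,7,8}->{}
pass 2: W {3,4,5,6,7}->{}
pass 3: no change
Fixpoint after 3 passes: D(U) = {}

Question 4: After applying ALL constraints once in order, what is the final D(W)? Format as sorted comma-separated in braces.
Answer: {3,4,5,6,7}

Derivation:
Constraint 1 (V != W) on D(V)={3,6,8} D(W)={3,4,5,6,7}: no change
Constraint 2 (W < V) on D(W)={3,4,5,6,7} D(V)={3,6,8}: V {3,6,8}->{6,8}
Constraint 3 (W != V) on D(W)={3,4,5,6,7} D(V)={6,8}: no change
Constraint 4 (V + X = U) on D(V)={6,8} D(X)={3,5,6,7,8} D(U)={3,6,7}: V {6,8}->{}; X {3,5,6,7,8}->{}; U {3,6,7}->{}
So after all 4 constraints: D(W) = {3,4,5,6,7}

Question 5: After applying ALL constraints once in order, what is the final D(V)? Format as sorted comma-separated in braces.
Constraint 1 (V != W) on D(V)={3,6,8} D(W)={3,4,5,6,7}: no change
Constraint 2 (W < V) on D(W)={3,4,5,6,7} D(V)={3,6,8}: V {3,6,8}->{6,8}
Constraint 3 (W != V) on D(W)={3,4,5,6,7} D(V)={6,8}: no change
Constraint 4 (V + X = U) on D(V)={6,8} D(X)={3,5,6,7,8} D(U)={3,6,7}: V {6,8}->{}; X {3,5,6,7,8}->{}; U {3,6,7}->{}
So after all 4 constraints: D(V) = {}

Answer: {}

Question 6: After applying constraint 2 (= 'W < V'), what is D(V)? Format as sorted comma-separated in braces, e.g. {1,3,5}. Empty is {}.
Constraint 1 (V != W) on D(V)={3,6,8} D(W)={3,4,5,6,7}: no change
Constraint 2 (W < V) on D(W)={3,4,5,6,7} D(V)={3,6,8}: V {3,6,8}->{6,8}
So after constraint 2: D(V) = {6,8}

Answer: {6,8}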